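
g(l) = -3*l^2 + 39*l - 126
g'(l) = 39 - 6*l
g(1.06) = -88.03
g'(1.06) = 32.64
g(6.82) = 0.44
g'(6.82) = -1.92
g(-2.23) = -227.89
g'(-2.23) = 52.38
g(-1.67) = -199.50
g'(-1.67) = 49.02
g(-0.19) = -133.52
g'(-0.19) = 40.14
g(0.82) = -96.04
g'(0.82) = 34.08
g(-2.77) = -257.05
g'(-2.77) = 55.62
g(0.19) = -118.70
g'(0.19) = 37.86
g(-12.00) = -1026.00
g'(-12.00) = 111.00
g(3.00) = -36.00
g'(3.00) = 21.00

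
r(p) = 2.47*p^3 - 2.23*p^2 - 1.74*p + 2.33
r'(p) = 7.41*p^2 - 4.46*p - 1.74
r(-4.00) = -184.47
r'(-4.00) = 134.66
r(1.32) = 1.83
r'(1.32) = 5.28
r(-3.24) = -99.45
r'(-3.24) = 90.50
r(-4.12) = -201.09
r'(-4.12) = 142.42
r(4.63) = 191.62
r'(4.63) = 136.46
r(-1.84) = -17.41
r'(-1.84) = 31.55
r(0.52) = 1.17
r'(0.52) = -2.06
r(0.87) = 0.75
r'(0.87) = -0.01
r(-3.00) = -79.21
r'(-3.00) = 78.33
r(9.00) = 1606.67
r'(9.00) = 558.33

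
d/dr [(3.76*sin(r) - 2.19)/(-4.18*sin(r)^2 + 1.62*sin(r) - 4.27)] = (15.7168*sin(r)^2 - 18.3084*sin(r) - 12.5074)*cos(r)/(17.4724*sin(r)^4 - 13.5432*sin(r)^3 + 38.3216*sin(r)^2 - 13.8348*sin(r) + 18.2329)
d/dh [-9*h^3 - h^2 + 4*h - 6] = -27*h^2 - 2*h + 4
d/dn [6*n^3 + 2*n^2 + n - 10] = 18*n^2 + 4*n + 1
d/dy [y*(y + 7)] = 2*y + 7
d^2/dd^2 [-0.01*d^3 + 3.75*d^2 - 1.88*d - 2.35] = 7.5 - 0.06*d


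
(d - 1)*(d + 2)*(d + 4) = d^3 + 5*d^2 + 2*d - 8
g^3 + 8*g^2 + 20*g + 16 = (g + 2)^2*(g + 4)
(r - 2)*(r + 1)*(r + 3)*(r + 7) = r^4 + 9*r^3 + 9*r^2 - 41*r - 42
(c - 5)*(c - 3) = c^2 - 8*c + 15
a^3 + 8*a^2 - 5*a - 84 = (a - 3)*(a + 4)*(a + 7)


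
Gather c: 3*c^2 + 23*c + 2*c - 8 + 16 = 3*c^2 + 25*c + 8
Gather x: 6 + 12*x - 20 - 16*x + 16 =2 - 4*x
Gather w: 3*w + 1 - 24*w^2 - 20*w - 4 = -24*w^2 - 17*w - 3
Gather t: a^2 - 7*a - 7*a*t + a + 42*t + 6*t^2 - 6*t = a^2 - 6*a + 6*t^2 + t*(36 - 7*a)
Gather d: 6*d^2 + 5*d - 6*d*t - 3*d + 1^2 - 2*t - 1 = 6*d^2 + d*(2 - 6*t) - 2*t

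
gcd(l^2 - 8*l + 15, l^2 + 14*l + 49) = 1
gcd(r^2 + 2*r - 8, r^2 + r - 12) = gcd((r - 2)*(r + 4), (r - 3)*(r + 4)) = r + 4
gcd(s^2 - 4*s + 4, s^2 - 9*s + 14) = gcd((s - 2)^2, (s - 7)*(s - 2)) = s - 2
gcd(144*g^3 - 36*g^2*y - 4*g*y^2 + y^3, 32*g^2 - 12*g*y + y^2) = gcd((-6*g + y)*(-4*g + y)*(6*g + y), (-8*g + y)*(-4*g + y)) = -4*g + y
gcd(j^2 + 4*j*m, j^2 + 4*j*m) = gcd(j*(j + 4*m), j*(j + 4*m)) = j^2 + 4*j*m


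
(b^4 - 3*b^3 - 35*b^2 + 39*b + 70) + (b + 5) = b^4 - 3*b^3 - 35*b^2 + 40*b + 75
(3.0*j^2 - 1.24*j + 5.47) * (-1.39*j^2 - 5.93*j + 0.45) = -4.17*j^4 - 16.0664*j^3 + 1.0999*j^2 - 32.9951*j + 2.4615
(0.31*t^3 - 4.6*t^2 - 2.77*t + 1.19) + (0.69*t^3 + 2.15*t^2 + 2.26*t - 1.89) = 1.0*t^3 - 2.45*t^2 - 0.51*t - 0.7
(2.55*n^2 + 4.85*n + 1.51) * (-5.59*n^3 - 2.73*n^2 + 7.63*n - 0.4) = -14.2545*n^5 - 34.073*n^4 - 2.2249*n^3 + 31.8632*n^2 + 9.5813*n - 0.604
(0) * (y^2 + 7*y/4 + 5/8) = 0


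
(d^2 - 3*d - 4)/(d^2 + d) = (d - 4)/d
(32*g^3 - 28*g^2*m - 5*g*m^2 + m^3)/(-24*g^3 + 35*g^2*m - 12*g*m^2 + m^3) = (-4*g - m)/(3*g - m)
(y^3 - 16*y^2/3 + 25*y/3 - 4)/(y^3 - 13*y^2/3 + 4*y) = (y - 1)/y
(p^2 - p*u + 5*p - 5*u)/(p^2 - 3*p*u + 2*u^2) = (p + 5)/(p - 2*u)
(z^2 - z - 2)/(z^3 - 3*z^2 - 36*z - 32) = (z - 2)/(z^2 - 4*z - 32)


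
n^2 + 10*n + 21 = (n + 3)*(n + 7)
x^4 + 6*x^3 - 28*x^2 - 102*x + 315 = (x - 3)^2*(x + 5)*(x + 7)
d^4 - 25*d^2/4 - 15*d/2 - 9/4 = (d - 3)*(d + 1/2)*(d + 1)*(d + 3/2)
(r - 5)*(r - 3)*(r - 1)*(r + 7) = r^4 - 2*r^3 - 40*r^2 + 146*r - 105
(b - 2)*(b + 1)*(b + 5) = b^3 + 4*b^2 - 7*b - 10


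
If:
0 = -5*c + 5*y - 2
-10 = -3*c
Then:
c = 10/3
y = 56/15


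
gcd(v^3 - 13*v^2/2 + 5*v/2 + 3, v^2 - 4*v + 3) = v - 1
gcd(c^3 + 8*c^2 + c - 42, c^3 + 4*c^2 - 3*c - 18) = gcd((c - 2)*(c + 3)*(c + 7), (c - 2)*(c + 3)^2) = c^2 + c - 6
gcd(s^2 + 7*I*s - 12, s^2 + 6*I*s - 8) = s + 4*I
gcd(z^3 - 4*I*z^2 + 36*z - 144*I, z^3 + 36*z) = z^2 + 36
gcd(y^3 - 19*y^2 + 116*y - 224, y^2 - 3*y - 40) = y - 8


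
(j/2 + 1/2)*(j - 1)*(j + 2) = j^3/2 + j^2 - j/2 - 1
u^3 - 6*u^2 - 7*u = u*(u - 7)*(u + 1)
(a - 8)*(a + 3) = a^2 - 5*a - 24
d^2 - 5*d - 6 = (d - 6)*(d + 1)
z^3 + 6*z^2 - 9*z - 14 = (z - 2)*(z + 1)*(z + 7)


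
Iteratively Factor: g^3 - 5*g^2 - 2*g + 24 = (g - 4)*(g^2 - g - 6) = (g - 4)*(g - 3)*(g + 2)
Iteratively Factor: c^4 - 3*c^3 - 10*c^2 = (c)*(c^3 - 3*c^2 - 10*c) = c^2*(c^2 - 3*c - 10) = c^2*(c - 5)*(c + 2)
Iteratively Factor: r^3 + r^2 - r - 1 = (r + 1)*(r^2 - 1) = (r + 1)^2*(r - 1)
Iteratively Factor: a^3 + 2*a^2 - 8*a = (a)*(a^2 + 2*a - 8) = a*(a - 2)*(a + 4)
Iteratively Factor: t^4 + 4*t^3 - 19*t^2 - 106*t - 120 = (t + 4)*(t^3 - 19*t - 30) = (t + 3)*(t + 4)*(t^2 - 3*t - 10) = (t + 2)*(t + 3)*(t + 4)*(t - 5)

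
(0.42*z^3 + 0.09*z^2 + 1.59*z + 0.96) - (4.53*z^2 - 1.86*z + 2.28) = 0.42*z^3 - 4.44*z^2 + 3.45*z - 1.32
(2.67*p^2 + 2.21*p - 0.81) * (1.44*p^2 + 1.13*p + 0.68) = 3.8448*p^4 + 6.1995*p^3 + 3.1465*p^2 + 0.5875*p - 0.5508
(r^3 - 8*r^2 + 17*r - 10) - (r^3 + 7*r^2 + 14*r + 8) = -15*r^2 + 3*r - 18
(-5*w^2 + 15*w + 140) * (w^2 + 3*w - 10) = -5*w^4 + 235*w^2 + 270*w - 1400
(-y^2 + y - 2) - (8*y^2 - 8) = -9*y^2 + y + 6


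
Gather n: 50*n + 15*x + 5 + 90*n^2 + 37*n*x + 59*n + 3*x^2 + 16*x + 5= 90*n^2 + n*(37*x + 109) + 3*x^2 + 31*x + 10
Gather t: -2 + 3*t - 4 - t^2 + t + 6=-t^2 + 4*t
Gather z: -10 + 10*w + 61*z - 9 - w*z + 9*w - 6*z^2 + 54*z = 19*w - 6*z^2 + z*(115 - w) - 19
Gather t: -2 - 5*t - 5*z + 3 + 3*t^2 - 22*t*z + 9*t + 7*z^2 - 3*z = 3*t^2 + t*(4 - 22*z) + 7*z^2 - 8*z + 1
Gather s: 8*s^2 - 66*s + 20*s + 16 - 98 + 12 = 8*s^2 - 46*s - 70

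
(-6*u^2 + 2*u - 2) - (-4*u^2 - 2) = -2*u^2 + 2*u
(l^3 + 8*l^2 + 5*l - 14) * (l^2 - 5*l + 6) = l^5 + 3*l^4 - 29*l^3 + 9*l^2 + 100*l - 84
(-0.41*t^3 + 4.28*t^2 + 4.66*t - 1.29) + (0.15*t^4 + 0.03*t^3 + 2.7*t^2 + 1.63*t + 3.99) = 0.15*t^4 - 0.38*t^3 + 6.98*t^2 + 6.29*t + 2.7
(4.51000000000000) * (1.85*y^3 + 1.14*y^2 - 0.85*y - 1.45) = 8.3435*y^3 + 5.1414*y^2 - 3.8335*y - 6.5395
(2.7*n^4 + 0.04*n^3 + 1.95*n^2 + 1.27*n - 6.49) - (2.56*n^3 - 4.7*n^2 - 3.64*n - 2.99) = 2.7*n^4 - 2.52*n^3 + 6.65*n^2 + 4.91*n - 3.5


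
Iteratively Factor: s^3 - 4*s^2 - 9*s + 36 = (s + 3)*(s^2 - 7*s + 12) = (s - 4)*(s + 3)*(s - 3)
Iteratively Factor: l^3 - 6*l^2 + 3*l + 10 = (l - 5)*(l^2 - l - 2) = (l - 5)*(l + 1)*(l - 2)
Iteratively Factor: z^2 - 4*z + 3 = (z - 3)*(z - 1)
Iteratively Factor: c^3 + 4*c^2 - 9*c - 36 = (c - 3)*(c^2 + 7*c + 12) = (c - 3)*(c + 3)*(c + 4)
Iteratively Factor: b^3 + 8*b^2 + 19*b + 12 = (b + 3)*(b^2 + 5*b + 4) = (b + 1)*(b + 3)*(b + 4)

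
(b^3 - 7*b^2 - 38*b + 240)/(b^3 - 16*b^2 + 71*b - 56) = (b^2 + b - 30)/(b^2 - 8*b + 7)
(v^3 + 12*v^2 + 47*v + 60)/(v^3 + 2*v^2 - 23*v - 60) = (v + 5)/(v - 5)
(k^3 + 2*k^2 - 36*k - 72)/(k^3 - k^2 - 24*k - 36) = (k + 6)/(k + 3)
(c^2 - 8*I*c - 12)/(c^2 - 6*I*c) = (c - 2*I)/c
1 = 1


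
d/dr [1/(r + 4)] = -1/(r + 4)^2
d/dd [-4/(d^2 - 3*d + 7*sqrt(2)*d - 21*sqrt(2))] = 4*(2*d - 3 + 7*sqrt(2))/(d^2 - 3*d + 7*sqrt(2)*d - 21*sqrt(2))^2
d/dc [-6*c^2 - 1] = -12*c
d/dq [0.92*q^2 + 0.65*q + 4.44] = 1.84*q + 0.65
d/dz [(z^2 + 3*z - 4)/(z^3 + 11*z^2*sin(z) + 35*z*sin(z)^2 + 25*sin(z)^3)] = ((z + sin(z))*(z + 5*sin(z))^2*(2*z + 3) + (-z^2 - 3*z + 4)*(11*z^2*cos(z) + 3*z^2 + 22*z*sin(z) + 35*z*sin(2*z) + 75*sin(z)^2*cos(z) + 35*sin(z)^2))/((z + sin(z))^2*(z + 5*sin(z))^4)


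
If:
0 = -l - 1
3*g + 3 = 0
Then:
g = -1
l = -1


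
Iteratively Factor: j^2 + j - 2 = (j - 1)*(j + 2)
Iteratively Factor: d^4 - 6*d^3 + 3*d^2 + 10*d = (d)*(d^3 - 6*d^2 + 3*d + 10) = d*(d - 5)*(d^2 - d - 2) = d*(d - 5)*(d + 1)*(d - 2)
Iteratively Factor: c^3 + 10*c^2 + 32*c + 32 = (c + 4)*(c^2 + 6*c + 8) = (c + 2)*(c + 4)*(c + 4)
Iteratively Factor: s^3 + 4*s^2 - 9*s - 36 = (s + 3)*(s^2 + s - 12) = (s + 3)*(s + 4)*(s - 3)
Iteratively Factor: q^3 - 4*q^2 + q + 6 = (q - 3)*(q^2 - q - 2) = (q - 3)*(q - 2)*(q + 1)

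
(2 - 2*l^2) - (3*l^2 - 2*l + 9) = -5*l^2 + 2*l - 7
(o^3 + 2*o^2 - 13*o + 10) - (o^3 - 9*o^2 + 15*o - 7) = 11*o^2 - 28*o + 17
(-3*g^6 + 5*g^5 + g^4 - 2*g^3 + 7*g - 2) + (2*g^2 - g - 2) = -3*g^6 + 5*g^5 + g^4 - 2*g^3 + 2*g^2 + 6*g - 4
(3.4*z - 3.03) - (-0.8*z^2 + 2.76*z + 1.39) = 0.8*z^2 + 0.64*z - 4.42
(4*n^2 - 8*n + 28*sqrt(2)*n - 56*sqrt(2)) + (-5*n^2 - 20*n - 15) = -n^2 - 28*n + 28*sqrt(2)*n - 56*sqrt(2) - 15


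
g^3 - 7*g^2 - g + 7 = (g - 7)*(g - 1)*(g + 1)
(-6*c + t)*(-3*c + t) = 18*c^2 - 9*c*t + t^2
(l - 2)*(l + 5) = l^2 + 3*l - 10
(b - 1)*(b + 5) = b^2 + 4*b - 5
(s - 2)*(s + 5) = s^2 + 3*s - 10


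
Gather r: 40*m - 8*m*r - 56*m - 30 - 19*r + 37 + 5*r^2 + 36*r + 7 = -16*m + 5*r^2 + r*(17 - 8*m) + 14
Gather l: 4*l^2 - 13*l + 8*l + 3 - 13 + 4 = 4*l^2 - 5*l - 6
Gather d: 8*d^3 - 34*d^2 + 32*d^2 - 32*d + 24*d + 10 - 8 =8*d^3 - 2*d^2 - 8*d + 2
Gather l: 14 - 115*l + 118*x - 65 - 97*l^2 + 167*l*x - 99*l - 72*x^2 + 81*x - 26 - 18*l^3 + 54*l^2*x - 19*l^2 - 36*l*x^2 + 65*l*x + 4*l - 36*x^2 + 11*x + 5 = -18*l^3 + l^2*(54*x - 116) + l*(-36*x^2 + 232*x - 210) - 108*x^2 + 210*x - 72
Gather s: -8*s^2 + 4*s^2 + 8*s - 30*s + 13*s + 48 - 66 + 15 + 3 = -4*s^2 - 9*s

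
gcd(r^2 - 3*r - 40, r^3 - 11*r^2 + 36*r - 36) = 1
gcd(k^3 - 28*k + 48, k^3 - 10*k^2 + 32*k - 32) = k^2 - 6*k + 8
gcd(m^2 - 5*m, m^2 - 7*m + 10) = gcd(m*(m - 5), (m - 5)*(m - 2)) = m - 5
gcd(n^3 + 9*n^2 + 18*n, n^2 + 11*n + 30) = n + 6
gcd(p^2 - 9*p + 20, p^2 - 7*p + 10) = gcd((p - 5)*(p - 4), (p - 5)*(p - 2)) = p - 5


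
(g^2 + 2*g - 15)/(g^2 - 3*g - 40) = (g - 3)/(g - 8)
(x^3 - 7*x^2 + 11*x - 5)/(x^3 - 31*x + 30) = (x - 1)/(x + 6)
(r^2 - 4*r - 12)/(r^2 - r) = (r^2 - 4*r - 12)/(r*(r - 1))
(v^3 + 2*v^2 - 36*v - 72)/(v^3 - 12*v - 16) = (v^2 - 36)/(v^2 - 2*v - 8)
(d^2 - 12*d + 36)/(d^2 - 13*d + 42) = (d - 6)/(d - 7)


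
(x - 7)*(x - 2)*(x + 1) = x^3 - 8*x^2 + 5*x + 14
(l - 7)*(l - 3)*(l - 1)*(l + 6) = l^4 - 5*l^3 - 35*l^2 + 165*l - 126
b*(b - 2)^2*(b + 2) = b^4 - 2*b^3 - 4*b^2 + 8*b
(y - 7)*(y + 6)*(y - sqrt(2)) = y^3 - sqrt(2)*y^2 - y^2 - 42*y + sqrt(2)*y + 42*sqrt(2)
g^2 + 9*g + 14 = (g + 2)*(g + 7)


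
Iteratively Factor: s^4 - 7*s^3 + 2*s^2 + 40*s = (s - 4)*(s^3 - 3*s^2 - 10*s) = s*(s - 4)*(s^2 - 3*s - 10) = s*(s - 5)*(s - 4)*(s + 2)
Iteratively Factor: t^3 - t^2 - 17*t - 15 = (t - 5)*(t^2 + 4*t + 3) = (t - 5)*(t + 1)*(t + 3)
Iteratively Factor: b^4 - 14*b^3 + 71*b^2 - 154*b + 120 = (b - 4)*(b^3 - 10*b^2 + 31*b - 30) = (b - 5)*(b - 4)*(b^2 - 5*b + 6) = (b - 5)*(b - 4)*(b - 3)*(b - 2)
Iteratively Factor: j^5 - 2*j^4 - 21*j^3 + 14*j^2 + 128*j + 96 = (j - 4)*(j^4 + 2*j^3 - 13*j^2 - 38*j - 24) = (j - 4)*(j + 3)*(j^3 - j^2 - 10*j - 8) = (j - 4)^2*(j + 3)*(j^2 + 3*j + 2) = (j - 4)^2*(j + 1)*(j + 3)*(j + 2)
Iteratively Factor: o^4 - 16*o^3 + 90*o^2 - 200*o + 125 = (o - 5)*(o^3 - 11*o^2 + 35*o - 25) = (o - 5)^2*(o^2 - 6*o + 5) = (o - 5)^3*(o - 1)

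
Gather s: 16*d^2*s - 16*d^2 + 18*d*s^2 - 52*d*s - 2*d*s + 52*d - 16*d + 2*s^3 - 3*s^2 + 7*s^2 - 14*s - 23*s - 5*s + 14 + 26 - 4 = -16*d^2 + 36*d + 2*s^3 + s^2*(18*d + 4) + s*(16*d^2 - 54*d - 42) + 36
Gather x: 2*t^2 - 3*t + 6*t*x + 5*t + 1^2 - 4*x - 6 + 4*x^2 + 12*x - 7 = 2*t^2 + 2*t + 4*x^2 + x*(6*t + 8) - 12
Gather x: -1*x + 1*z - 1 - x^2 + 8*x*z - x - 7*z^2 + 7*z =-x^2 + x*(8*z - 2) - 7*z^2 + 8*z - 1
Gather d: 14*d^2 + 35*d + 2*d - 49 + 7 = 14*d^2 + 37*d - 42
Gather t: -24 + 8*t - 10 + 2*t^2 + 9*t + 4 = 2*t^2 + 17*t - 30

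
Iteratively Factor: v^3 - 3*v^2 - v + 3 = (v + 1)*(v^2 - 4*v + 3) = (v - 1)*(v + 1)*(v - 3)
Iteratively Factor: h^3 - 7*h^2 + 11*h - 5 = (h - 5)*(h^2 - 2*h + 1) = (h - 5)*(h - 1)*(h - 1)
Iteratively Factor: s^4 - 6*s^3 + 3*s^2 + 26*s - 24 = (s - 1)*(s^3 - 5*s^2 - 2*s + 24) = (s - 3)*(s - 1)*(s^2 - 2*s - 8) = (s - 4)*(s - 3)*(s - 1)*(s + 2)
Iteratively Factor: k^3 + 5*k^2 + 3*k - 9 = (k + 3)*(k^2 + 2*k - 3) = (k + 3)^2*(k - 1)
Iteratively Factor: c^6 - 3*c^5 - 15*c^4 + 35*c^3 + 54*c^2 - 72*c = (c + 3)*(c^5 - 6*c^4 + 3*c^3 + 26*c^2 - 24*c) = (c + 2)*(c + 3)*(c^4 - 8*c^3 + 19*c^2 - 12*c) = (c - 3)*(c + 2)*(c + 3)*(c^3 - 5*c^2 + 4*c) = c*(c - 3)*(c + 2)*(c + 3)*(c^2 - 5*c + 4) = c*(c - 4)*(c - 3)*(c + 2)*(c + 3)*(c - 1)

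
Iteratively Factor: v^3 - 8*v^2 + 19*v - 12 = (v - 1)*(v^2 - 7*v + 12) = (v - 4)*(v - 1)*(v - 3)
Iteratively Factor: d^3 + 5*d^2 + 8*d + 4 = (d + 2)*(d^2 + 3*d + 2) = (d + 2)^2*(d + 1)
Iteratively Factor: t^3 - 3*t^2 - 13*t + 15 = (t - 1)*(t^2 - 2*t - 15) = (t - 1)*(t + 3)*(t - 5)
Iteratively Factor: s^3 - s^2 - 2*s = (s)*(s^2 - s - 2) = s*(s - 2)*(s + 1)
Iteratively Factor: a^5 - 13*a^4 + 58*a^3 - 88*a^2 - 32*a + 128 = (a - 4)*(a^4 - 9*a^3 + 22*a^2 - 32) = (a - 4)*(a - 2)*(a^3 - 7*a^2 + 8*a + 16) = (a - 4)^2*(a - 2)*(a^2 - 3*a - 4) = (a - 4)^3*(a - 2)*(a + 1)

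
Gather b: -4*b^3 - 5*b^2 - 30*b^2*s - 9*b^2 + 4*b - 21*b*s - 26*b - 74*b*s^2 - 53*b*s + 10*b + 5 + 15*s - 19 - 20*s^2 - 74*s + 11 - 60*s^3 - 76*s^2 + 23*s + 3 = -4*b^3 + b^2*(-30*s - 14) + b*(-74*s^2 - 74*s - 12) - 60*s^3 - 96*s^2 - 36*s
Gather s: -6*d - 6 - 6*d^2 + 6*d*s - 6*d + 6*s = -6*d^2 - 12*d + s*(6*d + 6) - 6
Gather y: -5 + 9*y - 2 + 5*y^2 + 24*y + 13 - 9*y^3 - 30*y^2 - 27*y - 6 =-9*y^3 - 25*y^2 + 6*y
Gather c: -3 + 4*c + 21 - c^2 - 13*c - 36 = -c^2 - 9*c - 18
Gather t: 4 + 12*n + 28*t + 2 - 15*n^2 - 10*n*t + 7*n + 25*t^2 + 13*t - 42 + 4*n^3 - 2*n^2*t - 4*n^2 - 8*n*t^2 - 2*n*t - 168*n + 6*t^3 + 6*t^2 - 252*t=4*n^3 - 19*n^2 - 149*n + 6*t^3 + t^2*(31 - 8*n) + t*(-2*n^2 - 12*n - 211) - 36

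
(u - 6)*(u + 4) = u^2 - 2*u - 24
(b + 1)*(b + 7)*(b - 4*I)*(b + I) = b^4 + 8*b^3 - 3*I*b^3 + 11*b^2 - 24*I*b^2 + 32*b - 21*I*b + 28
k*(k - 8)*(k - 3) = k^3 - 11*k^2 + 24*k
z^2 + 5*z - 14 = (z - 2)*(z + 7)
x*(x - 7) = x^2 - 7*x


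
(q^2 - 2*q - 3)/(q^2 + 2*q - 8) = (q^2 - 2*q - 3)/(q^2 + 2*q - 8)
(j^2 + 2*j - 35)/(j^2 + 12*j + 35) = (j - 5)/(j + 5)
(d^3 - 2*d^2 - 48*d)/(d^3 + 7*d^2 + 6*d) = (d - 8)/(d + 1)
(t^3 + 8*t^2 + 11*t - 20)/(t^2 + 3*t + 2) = (t^3 + 8*t^2 + 11*t - 20)/(t^2 + 3*t + 2)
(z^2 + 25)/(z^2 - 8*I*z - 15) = (z + 5*I)/(z - 3*I)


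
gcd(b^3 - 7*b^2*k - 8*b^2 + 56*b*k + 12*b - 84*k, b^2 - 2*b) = b - 2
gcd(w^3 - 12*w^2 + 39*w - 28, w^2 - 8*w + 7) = w^2 - 8*w + 7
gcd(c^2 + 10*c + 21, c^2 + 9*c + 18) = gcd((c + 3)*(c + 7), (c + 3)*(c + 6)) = c + 3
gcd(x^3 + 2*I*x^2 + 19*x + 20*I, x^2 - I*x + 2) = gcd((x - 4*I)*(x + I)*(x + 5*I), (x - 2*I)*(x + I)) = x + I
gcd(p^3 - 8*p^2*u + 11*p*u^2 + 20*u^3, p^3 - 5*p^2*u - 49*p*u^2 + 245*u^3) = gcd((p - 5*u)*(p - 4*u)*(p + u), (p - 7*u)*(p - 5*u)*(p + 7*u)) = p - 5*u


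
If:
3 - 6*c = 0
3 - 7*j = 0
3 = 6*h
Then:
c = 1/2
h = 1/2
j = 3/7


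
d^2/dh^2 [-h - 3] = 0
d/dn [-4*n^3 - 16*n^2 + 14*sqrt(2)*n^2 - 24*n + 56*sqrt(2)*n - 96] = -12*n^2 - 32*n + 28*sqrt(2)*n - 24 + 56*sqrt(2)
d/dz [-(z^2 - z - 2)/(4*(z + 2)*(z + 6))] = (-9*z^2 - 28*z - 4)/(4*(z^4 + 16*z^3 + 88*z^2 + 192*z + 144))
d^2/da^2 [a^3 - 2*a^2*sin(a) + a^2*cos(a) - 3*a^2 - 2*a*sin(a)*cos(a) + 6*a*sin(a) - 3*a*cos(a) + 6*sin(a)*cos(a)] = 2*a^2*sin(a) - a^2*cos(a) - 10*a*sin(a) + 4*a*sin(2*a) - 5*a*cos(a) + 6*a + 2*sin(a) - 12*sin(2*a) + 14*cos(a) - 4*cos(2*a) - 6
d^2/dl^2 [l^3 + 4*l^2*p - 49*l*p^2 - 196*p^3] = 6*l + 8*p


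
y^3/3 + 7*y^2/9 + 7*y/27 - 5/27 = (y/3 + 1/3)*(y - 1/3)*(y + 5/3)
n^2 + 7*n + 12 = (n + 3)*(n + 4)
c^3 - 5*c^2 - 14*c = c*(c - 7)*(c + 2)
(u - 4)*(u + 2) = u^2 - 2*u - 8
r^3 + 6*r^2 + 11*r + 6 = (r + 1)*(r + 2)*(r + 3)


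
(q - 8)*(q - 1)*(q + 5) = q^3 - 4*q^2 - 37*q + 40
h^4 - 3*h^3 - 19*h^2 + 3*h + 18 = (h - 6)*(h - 1)*(h + 1)*(h + 3)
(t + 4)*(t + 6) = t^2 + 10*t + 24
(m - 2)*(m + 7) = m^2 + 5*m - 14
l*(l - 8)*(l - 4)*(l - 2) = l^4 - 14*l^3 + 56*l^2 - 64*l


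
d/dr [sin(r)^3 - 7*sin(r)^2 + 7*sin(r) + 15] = (3*sin(r)^2 - 14*sin(r) + 7)*cos(r)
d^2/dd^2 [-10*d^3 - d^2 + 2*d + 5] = -60*d - 2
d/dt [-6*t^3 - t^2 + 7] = 2*t*(-9*t - 1)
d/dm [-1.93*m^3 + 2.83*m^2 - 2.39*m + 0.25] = -5.79*m^2 + 5.66*m - 2.39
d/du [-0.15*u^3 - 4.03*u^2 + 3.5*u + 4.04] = -0.45*u^2 - 8.06*u + 3.5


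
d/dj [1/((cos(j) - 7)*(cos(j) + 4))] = (2*cos(j) - 3)*sin(j)/((cos(j) - 7)^2*(cos(j) + 4)^2)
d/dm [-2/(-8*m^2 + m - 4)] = 2*(1 - 16*m)/(8*m^2 - m + 4)^2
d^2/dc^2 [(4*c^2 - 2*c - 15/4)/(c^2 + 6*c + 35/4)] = 8*(-416*c^3 - 1860*c^2 - 240*c + 4945)/(64*c^6 + 1152*c^5 + 8592*c^4 + 33984*c^3 + 75180*c^2 + 88200*c + 42875)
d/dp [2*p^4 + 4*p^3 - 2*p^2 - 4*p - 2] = 8*p^3 + 12*p^2 - 4*p - 4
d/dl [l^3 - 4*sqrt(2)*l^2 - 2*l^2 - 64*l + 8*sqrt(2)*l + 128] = 3*l^2 - 8*sqrt(2)*l - 4*l - 64 + 8*sqrt(2)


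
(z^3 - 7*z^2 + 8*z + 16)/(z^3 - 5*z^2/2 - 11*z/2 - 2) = 2*(z - 4)/(2*z + 1)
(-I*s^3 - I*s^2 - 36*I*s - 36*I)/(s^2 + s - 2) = I*(-s^3 - s^2 - 36*s - 36)/(s^2 + s - 2)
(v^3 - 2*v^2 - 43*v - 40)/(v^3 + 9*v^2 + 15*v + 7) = (v^2 - 3*v - 40)/(v^2 + 8*v + 7)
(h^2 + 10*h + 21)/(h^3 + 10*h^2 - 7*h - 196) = (h + 3)/(h^2 + 3*h - 28)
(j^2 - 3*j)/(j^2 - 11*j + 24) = j/(j - 8)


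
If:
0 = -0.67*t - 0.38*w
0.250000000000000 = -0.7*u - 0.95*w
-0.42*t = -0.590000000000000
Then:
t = 1.40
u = 3.00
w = -2.48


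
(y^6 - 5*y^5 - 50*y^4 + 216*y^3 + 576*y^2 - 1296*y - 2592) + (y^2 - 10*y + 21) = y^6 - 5*y^5 - 50*y^4 + 216*y^3 + 577*y^2 - 1306*y - 2571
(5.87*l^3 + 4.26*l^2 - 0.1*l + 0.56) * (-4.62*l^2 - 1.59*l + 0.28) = -27.1194*l^5 - 29.0145*l^4 - 4.6678*l^3 - 1.2354*l^2 - 0.9184*l + 0.1568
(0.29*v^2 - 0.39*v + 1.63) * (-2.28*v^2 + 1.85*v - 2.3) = -0.6612*v^4 + 1.4257*v^3 - 5.1049*v^2 + 3.9125*v - 3.749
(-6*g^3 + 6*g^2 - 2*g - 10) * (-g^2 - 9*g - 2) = 6*g^5 + 48*g^4 - 40*g^3 + 16*g^2 + 94*g + 20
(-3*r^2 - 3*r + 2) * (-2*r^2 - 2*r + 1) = 6*r^4 + 12*r^3 - r^2 - 7*r + 2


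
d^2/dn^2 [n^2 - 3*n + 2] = 2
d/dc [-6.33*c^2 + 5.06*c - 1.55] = 5.06 - 12.66*c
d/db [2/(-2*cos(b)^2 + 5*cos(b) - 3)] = 2*(5 - 4*cos(b))*sin(b)/(-5*cos(b) + cos(2*b) + 4)^2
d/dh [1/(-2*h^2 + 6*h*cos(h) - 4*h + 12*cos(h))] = (3*h*sin(h) + 2*h + 6*sin(h) - 3*cos(h) + 2)/(2*(h + 2)^2*(h - 3*cos(h))^2)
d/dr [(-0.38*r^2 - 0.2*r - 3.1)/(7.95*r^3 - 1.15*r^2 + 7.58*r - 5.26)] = (3.021*r^4 + 3.18*r^3 + 70.8246*r^2 - 3.1324*r + 24.55)/(63.2025*r^6 - 18.285*r^5 + 121.8445*r^4 - 101.068*r^3 + 69.5544*r^2 - 79.7416*r + 27.6676)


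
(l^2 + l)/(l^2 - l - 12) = l*(l + 1)/(l^2 - l - 12)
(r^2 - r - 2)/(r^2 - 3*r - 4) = (r - 2)/(r - 4)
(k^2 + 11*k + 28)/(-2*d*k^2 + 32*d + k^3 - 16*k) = (-k - 7)/(2*d*k - 8*d - k^2 + 4*k)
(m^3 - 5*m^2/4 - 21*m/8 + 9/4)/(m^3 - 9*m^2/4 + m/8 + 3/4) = (2*m + 3)/(2*m + 1)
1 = 1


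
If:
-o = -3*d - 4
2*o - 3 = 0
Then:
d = -5/6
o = 3/2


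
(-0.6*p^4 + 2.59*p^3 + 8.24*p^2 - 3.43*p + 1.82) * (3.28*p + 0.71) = -1.968*p^5 + 8.0692*p^4 + 28.8661*p^3 - 5.4*p^2 + 3.5343*p + 1.2922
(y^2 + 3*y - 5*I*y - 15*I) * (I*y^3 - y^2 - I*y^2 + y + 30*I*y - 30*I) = I*y^5 + 4*y^4 + 2*I*y^4 + 8*y^3 + 32*I*y^3 + 138*y^2 + 70*I*y^2 + 300*y - 105*I*y - 450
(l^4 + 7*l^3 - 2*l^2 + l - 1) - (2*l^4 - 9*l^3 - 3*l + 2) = -l^4 + 16*l^3 - 2*l^2 + 4*l - 3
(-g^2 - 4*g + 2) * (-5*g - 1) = 5*g^3 + 21*g^2 - 6*g - 2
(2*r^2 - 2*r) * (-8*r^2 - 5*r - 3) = -16*r^4 + 6*r^3 + 4*r^2 + 6*r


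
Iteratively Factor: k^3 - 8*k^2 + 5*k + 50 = (k + 2)*(k^2 - 10*k + 25) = (k - 5)*(k + 2)*(k - 5)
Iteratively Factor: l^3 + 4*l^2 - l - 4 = (l - 1)*(l^2 + 5*l + 4) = (l - 1)*(l + 1)*(l + 4)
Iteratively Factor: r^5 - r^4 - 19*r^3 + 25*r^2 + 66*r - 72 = (r - 1)*(r^4 - 19*r^2 + 6*r + 72) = (r - 3)*(r - 1)*(r^3 + 3*r^2 - 10*r - 24) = (r - 3)^2*(r - 1)*(r^2 + 6*r + 8) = (r - 3)^2*(r - 1)*(r + 2)*(r + 4)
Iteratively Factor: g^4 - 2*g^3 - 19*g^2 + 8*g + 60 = (g - 2)*(g^3 - 19*g - 30) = (g - 2)*(g + 3)*(g^2 - 3*g - 10) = (g - 5)*(g - 2)*(g + 3)*(g + 2)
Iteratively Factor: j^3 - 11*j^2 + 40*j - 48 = (j - 3)*(j^2 - 8*j + 16) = (j - 4)*(j - 3)*(j - 4)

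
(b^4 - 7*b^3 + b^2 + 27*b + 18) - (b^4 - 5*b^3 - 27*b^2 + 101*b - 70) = -2*b^3 + 28*b^2 - 74*b + 88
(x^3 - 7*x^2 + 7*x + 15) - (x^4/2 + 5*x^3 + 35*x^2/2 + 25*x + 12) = -x^4/2 - 4*x^3 - 49*x^2/2 - 18*x + 3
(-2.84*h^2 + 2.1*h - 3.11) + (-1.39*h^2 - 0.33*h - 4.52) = -4.23*h^2 + 1.77*h - 7.63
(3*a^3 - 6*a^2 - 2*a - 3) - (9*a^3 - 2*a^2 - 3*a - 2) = -6*a^3 - 4*a^2 + a - 1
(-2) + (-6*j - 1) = -6*j - 3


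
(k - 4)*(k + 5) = k^2 + k - 20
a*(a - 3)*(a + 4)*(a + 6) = a^4 + 7*a^3 - 6*a^2 - 72*a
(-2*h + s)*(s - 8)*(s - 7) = -2*h*s^2 + 30*h*s - 112*h + s^3 - 15*s^2 + 56*s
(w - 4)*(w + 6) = w^2 + 2*w - 24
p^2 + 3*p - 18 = (p - 3)*(p + 6)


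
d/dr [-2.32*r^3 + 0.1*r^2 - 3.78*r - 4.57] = -6.96*r^2 + 0.2*r - 3.78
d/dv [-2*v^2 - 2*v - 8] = -4*v - 2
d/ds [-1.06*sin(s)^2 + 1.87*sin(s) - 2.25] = (1.87 - 2.12*sin(s))*cos(s)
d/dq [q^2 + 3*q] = 2*q + 3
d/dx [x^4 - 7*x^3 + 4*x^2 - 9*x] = 4*x^3 - 21*x^2 + 8*x - 9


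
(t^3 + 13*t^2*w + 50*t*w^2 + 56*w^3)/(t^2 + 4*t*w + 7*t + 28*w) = (t^2 + 9*t*w + 14*w^2)/(t + 7)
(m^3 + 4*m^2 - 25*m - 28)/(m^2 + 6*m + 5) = (m^2 + 3*m - 28)/(m + 5)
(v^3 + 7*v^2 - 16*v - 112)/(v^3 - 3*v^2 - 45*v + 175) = (v^2 - 16)/(v^2 - 10*v + 25)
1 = 1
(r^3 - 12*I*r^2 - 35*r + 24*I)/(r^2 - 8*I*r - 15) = (r^2 - 9*I*r - 8)/(r - 5*I)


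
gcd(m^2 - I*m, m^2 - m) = m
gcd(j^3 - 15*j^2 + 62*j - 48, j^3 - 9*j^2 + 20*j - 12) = j^2 - 7*j + 6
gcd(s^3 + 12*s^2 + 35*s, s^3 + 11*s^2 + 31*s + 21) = s + 7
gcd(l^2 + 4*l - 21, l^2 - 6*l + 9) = l - 3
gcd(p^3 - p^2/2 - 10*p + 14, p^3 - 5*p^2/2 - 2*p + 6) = p^2 - 4*p + 4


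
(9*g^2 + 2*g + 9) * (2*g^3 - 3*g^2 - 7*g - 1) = 18*g^5 - 23*g^4 - 51*g^3 - 50*g^2 - 65*g - 9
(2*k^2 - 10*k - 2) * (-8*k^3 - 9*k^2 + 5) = -16*k^5 + 62*k^4 + 106*k^3 + 28*k^2 - 50*k - 10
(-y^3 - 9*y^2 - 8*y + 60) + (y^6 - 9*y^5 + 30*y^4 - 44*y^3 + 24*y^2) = y^6 - 9*y^5 + 30*y^4 - 45*y^3 + 15*y^2 - 8*y + 60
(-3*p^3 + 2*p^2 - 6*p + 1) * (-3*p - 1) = 9*p^4 - 3*p^3 + 16*p^2 + 3*p - 1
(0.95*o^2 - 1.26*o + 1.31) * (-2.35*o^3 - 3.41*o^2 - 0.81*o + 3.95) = -2.2325*o^5 - 0.2785*o^4 + 0.4486*o^3 + 0.306*o^2 - 6.0381*o + 5.1745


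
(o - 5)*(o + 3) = o^2 - 2*o - 15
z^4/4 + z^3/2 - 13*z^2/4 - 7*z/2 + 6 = (z/4 + 1)*(z - 3)*(z - 1)*(z + 2)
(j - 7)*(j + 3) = j^2 - 4*j - 21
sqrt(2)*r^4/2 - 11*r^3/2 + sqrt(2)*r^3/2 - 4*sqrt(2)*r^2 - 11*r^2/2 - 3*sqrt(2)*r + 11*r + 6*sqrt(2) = (r - 1)*(r - 6*sqrt(2))*(r + sqrt(2)/2)*(sqrt(2)*r/2 + sqrt(2))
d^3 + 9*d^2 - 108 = (d - 3)*(d + 6)^2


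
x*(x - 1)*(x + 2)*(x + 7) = x^4 + 8*x^3 + 5*x^2 - 14*x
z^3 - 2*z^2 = z^2*(z - 2)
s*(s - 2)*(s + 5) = s^3 + 3*s^2 - 10*s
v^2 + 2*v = v*(v + 2)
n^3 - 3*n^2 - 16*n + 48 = (n - 4)*(n - 3)*(n + 4)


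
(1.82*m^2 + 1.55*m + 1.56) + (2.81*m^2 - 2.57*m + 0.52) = 4.63*m^2 - 1.02*m + 2.08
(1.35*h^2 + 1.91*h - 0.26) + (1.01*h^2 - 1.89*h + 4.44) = 2.36*h^2 + 0.02*h + 4.18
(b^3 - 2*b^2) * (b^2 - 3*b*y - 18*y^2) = b^5 - 3*b^4*y - 2*b^4 - 18*b^3*y^2 + 6*b^3*y + 36*b^2*y^2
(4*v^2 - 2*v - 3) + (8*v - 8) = 4*v^2 + 6*v - 11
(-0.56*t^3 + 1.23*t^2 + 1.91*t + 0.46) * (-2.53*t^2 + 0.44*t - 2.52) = 1.4168*t^5 - 3.3583*t^4 - 2.8799*t^3 - 3.423*t^2 - 4.6108*t - 1.1592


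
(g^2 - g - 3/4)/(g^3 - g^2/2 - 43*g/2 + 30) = (g + 1/2)/(g^2 + g - 20)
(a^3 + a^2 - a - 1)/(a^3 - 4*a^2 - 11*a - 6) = (a - 1)/(a - 6)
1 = 1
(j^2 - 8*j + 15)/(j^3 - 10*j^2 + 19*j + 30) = (j - 3)/(j^2 - 5*j - 6)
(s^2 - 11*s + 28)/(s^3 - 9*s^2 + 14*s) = (s - 4)/(s*(s - 2))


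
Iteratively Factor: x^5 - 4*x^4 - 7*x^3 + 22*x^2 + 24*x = (x)*(x^4 - 4*x^3 - 7*x^2 + 22*x + 24) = x*(x + 1)*(x^3 - 5*x^2 - 2*x + 24) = x*(x - 3)*(x + 1)*(x^2 - 2*x - 8) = x*(x - 4)*(x - 3)*(x + 1)*(x + 2)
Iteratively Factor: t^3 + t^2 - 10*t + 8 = (t - 1)*(t^2 + 2*t - 8) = (t - 2)*(t - 1)*(t + 4)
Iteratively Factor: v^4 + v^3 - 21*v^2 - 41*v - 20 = (v + 1)*(v^3 - 21*v - 20) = (v - 5)*(v + 1)*(v^2 + 5*v + 4) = (v - 5)*(v + 1)^2*(v + 4)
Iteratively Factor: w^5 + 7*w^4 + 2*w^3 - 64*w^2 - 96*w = (w + 4)*(w^4 + 3*w^3 - 10*w^2 - 24*w) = (w - 3)*(w + 4)*(w^3 + 6*w^2 + 8*w) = (w - 3)*(w + 2)*(w + 4)*(w^2 + 4*w) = (w - 3)*(w + 2)*(w + 4)^2*(w)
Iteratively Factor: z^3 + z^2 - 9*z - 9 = (z + 3)*(z^2 - 2*z - 3) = (z - 3)*(z + 3)*(z + 1)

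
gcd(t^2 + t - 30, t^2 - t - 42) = t + 6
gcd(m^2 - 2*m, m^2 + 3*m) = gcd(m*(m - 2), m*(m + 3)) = m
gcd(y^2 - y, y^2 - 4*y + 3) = y - 1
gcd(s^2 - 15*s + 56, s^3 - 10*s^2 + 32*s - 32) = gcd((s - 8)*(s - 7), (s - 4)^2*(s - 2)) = 1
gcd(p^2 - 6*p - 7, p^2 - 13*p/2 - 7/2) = p - 7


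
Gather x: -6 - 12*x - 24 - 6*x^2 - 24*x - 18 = -6*x^2 - 36*x - 48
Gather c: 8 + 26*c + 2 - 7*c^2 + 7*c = -7*c^2 + 33*c + 10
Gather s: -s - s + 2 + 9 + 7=18 - 2*s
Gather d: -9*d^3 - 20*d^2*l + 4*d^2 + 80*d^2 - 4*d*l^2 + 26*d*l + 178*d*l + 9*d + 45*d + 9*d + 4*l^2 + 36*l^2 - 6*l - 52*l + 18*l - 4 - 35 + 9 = -9*d^3 + d^2*(84 - 20*l) + d*(-4*l^2 + 204*l + 63) + 40*l^2 - 40*l - 30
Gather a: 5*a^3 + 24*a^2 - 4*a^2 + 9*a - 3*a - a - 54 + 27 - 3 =5*a^3 + 20*a^2 + 5*a - 30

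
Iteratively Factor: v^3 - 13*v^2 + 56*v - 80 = (v - 4)*(v^2 - 9*v + 20) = (v - 4)^2*(v - 5)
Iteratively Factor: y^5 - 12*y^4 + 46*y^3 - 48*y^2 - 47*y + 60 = (y - 4)*(y^4 - 8*y^3 + 14*y^2 + 8*y - 15) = (y - 5)*(y - 4)*(y^3 - 3*y^2 - y + 3) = (y - 5)*(y - 4)*(y - 3)*(y^2 - 1) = (y - 5)*(y - 4)*(y - 3)*(y - 1)*(y + 1)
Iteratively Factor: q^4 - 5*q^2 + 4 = (q + 2)*(q^3 - 2*q^2 - q + 2) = (q - 2)*(q + 2)*(q^2 - 1) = (q - 2)*(q + 1)*(q + 2)*(q - 1)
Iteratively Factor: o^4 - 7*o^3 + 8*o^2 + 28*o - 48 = (o - 2)*(o^3 - 5*o^2 - 2*o + 24) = (o - 2)*(o + 2)*(o^2 - 7*o + 12) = (o - 3)*(o - 2)*(o + 2)*(o - 4)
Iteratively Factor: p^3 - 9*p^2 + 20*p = (p - 4)*(p^2 - 5*p) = (p - 5)*(p - 4)*(p)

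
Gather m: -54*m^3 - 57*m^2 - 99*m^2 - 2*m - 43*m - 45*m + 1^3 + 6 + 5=-54*m^3 - 156*m^2 - 90*m + 12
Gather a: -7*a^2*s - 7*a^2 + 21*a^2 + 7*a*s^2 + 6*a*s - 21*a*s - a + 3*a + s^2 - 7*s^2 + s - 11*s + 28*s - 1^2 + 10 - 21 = a^2*(14 - 7*s) + a*(7*s^2 - 15*s + 2) - 6*s^2 + 18*s - 12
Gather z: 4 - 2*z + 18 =22 - 2*z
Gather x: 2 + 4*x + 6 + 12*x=16*x + 8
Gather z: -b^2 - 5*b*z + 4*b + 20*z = -b^2 + 4*b + z*(20 - 5*b)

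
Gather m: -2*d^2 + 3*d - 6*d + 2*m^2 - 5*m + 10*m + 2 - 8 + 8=-2*d^2 - 3*d + 2*m^2 + 5*m + 2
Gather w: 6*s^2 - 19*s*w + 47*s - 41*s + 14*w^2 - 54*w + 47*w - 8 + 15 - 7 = 6*s^2 + 6*s + 14*w^2 + w*(-19*s - 7)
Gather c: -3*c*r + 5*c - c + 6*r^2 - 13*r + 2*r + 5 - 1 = c*(4 - 3*r) + 6*r^2 - 11*r + 4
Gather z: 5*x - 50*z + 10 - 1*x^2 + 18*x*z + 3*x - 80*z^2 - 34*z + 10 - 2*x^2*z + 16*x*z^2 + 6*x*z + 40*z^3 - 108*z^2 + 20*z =-x^2 + 8*x + 40*z^3 + z^2*(16*x - 188) + z*(-2*x^2 + 24*x - 64) + 20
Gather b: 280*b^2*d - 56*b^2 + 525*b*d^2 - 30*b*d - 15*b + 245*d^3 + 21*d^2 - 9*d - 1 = b^2*(280*d - 56) + b*(525*d^2 - 30*d - 15) + 245*d^3 + 21*d^2 - 9*d - 1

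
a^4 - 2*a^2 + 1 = (a - 1)^2*(a + 1)^2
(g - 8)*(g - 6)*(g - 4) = g^3 - 18*g^2 + 104*g - 192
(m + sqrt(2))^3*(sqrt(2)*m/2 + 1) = sqrt(2)*m^4/2 + 4*m^3 + 6*sqrt(2)*m^2 + 8*m + 2*sqrt(2)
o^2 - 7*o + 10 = (o - 5)*(o - 2)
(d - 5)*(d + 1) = d^2 - 4*d - 5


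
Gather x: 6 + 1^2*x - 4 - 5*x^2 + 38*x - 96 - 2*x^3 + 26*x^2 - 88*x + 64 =-2*x^3 + 21*x^2 - 49*x - 30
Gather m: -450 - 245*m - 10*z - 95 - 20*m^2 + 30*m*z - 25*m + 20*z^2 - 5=-20*m^2 + m*(30*z - 270) + 20*z^2 - 10*z - 550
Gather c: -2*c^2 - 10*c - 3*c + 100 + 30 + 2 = -2*c^2 - 13*c + 132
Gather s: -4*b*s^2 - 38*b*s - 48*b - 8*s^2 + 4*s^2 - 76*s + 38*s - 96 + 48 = -48*b + s^2*(-4*b - 4) + s*(-38*b - 38) - 48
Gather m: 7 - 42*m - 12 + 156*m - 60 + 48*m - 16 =162*m - 81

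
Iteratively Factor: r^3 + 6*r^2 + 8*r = (r + 2)*(r^2 + 4*r) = r*(r + 2)*(r + 4)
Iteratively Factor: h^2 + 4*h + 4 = (h + 2)*(h + 2)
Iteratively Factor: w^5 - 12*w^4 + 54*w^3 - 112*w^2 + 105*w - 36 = (w - 3)*(w^4 - 9*w^3 + 27*w^2 - 31*w + 12) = (w - 4)*(w - 3)*(w^3 - 5*w^2 + 7*w - 3) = (w - 4)*(w - 3)*(w - 1)*(w^2 - 4*w + 3) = (w - 4)*(w - 3)^2*(w - 1)*(w - 1)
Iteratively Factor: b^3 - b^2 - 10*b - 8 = (b + 1)*(b^2 - 2*b - 8) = (b + 1)*(b + 2)*(b - 4)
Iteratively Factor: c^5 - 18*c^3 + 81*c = (c - 3)*(c^4 + 3*c^3 - 9*c^2 - 27*c) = (c - 3)*(c + 3)*(c^3 - 9*c) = (c - 3)^2*(c + 3)*(c^2 + 3*c) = c*(c - 3)^2*(c + 3)*(c + 3)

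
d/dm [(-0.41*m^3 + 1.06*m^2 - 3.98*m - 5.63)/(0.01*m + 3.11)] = (-0.0082*m^3 - 3.8147*m^2 + 6.5932*m - 12.3215)/(0.0001*m^2 + 0.0622*m + 9.6721)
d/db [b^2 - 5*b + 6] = 2*b - 5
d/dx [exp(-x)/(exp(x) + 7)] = (-2*exp(x) - 7)*exp(-x)/(exp(2*x) + 14*exp(x) + 49)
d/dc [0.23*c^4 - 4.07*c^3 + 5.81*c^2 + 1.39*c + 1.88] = 0.92*c^3 - 12.21*c^2 + 11.62*c + 1.39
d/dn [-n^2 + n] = 1 - 2*n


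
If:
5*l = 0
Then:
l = 0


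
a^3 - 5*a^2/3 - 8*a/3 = a*(a - 8/3)*(a + 1)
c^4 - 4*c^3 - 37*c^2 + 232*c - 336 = (c - 4)^2*(c - 3)*(c + 7)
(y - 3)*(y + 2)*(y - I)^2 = y^4 - y^3 - 2*I*y^3 - 7*y^2 + 2*I*y^2 + y + 12*I*y + 6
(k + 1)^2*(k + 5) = k^3 + 7*k^2 + 11*k + 5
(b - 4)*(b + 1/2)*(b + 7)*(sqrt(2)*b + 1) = sqrt(2)*b^4 + b^3 + 7*sqrt(2)*b^3/2 - 53*sqrt(2)*b^2/2 + 7*b^2/2 - 53*b/2 - 14*sqrt(2)*b - 14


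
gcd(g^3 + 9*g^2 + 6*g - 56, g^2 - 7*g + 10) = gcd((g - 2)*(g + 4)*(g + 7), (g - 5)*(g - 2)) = g - 2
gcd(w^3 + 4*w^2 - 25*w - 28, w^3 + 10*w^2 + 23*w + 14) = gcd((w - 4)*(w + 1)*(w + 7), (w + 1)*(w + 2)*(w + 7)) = w^2 + 8*w + 7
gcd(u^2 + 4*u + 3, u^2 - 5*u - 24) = u + 3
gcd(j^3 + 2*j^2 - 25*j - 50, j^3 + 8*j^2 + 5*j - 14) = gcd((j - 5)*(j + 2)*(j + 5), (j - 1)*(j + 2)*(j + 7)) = j + 2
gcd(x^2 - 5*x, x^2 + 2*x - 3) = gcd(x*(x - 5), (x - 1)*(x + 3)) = 1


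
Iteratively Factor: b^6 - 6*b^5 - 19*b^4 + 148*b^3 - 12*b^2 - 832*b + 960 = (b + 4)*(b^5 - 10*b^4 + 21*b^3 + 64*b^2 - 268*b + 240) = (b - 5)*(b + 4)*(b^4 - 5*b^3 - 4*b^2 + 44*b - 48) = (b - 5)*(b - 2)*(b + 4)*(b^3 - 3*b^2 - 10*b + 24) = (b - 5)*(b - 4)*(b - 2)*(b + 4)*(b^2 + b - 6) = (b - 5)*(b - 4)*(b - 2)*(b + 3)*(b + 4)*(b - 2)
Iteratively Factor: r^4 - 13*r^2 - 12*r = (r - 4)*(r^3 + 4*r^2 + 3*r) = (r - 4)*(r + 1)*(r^2 + 3*r) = r*(r - 4)*(r + 1)*(r + 3)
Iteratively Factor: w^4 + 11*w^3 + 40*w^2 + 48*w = (w + 3)*(w^3 + 8*w^2 + 16*w) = (w + 3)*(w + 4)*(w^2 + 4*w) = w*(w + 3)*(w + 4)*(w + 4)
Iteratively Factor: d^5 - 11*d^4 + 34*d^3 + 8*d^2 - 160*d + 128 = (d + 2)*(d^4 - 13*d^3 + 60*d^2 - 112*d + 64) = (d - 4)*(d + 2)*(d^3 - 9*d^2 + 24*d - 16) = (d - 4)^2*(d + 2)*(d^2 - 5*d + 4) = (d - 4)^2*(d - 1)*(d + 2)*(d - 4)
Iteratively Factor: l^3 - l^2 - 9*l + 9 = (l + 3)*(l^2 - 4*l + 3) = (l - 3)*(l + 3)*(l - 1)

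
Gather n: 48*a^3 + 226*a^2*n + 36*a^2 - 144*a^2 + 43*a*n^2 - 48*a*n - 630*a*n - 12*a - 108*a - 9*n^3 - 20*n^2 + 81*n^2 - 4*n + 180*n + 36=48*a^3 - 108*a^2 - 120*a - 9*n^3 + n^2*(43*a + 61) + n*(226*a^2 - 678*a + 176) + 36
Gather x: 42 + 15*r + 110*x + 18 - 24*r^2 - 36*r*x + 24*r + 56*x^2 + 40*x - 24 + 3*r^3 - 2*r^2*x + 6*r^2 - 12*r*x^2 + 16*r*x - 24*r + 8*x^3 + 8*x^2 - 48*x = 3*r^3 - 18*r^2 + 15*r + 8*x^3 + x^2*(64 - 12*r) + x*(-2*r^2 - 20*r + 102) + 36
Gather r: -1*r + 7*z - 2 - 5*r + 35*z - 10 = -6*r + 42*z - 12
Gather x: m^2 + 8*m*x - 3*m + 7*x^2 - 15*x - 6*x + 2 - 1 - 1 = m^2 - 3*m + 7*x^2 + x*(8*m - 21)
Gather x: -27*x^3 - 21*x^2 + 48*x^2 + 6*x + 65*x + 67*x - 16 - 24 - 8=-27*x^3 + 27*x^2 + 138*x - 48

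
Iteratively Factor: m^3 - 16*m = (m + 4)*(m^2 - 4*m) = m*(m + 4)*(m - 4)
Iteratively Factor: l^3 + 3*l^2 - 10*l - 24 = (l + 4)*(l^2 - l - 6) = (l + 2)*(l + 4)*(l - 3)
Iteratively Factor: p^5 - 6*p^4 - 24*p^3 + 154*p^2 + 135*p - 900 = (p - 5)*(p^4 - p^3 - 29*p^2 + 9*p + 180) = (p - 5)^2*(p^3 + 4*p^2 - 9*p - 36) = (p - 5)^2*(p - 3)*(p^2 + 7*p + 12) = (p - 5)^2*(p - 3)*(p + 4)*(p + 3)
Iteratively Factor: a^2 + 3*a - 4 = (a + 4)*(a - 1)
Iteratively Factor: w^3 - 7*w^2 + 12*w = (w)*(w^2 - 7*w + 12) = w*(w - 4)*(w - 3)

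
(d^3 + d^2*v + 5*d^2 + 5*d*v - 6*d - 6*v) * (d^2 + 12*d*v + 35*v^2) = d^5 + 13*d^4*v + 5*d^4 + 47*d^3*v^2 + 65*d^3*v - 6*d^3 + 35*d^2*v^3 + 235*d^2*v^2 - 78*d^2*v + 175*d*v^3 - 282*d*v^2 - 210*v^3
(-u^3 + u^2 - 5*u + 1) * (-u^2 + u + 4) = u^5 - 2*u^4 + 2*u^3 - 2*u^2 - 19*u + 4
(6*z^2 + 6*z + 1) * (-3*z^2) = -18*z^4 - 18*z^3 - 3*z^2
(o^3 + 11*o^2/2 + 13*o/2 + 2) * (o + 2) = o^4 + 15*o^3/2 + 35*o^2/2 + 15*o + 4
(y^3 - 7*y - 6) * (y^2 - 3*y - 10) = y^5 - 3*y^4 - 17*y^3 + 15*y^2 + 88*y + 60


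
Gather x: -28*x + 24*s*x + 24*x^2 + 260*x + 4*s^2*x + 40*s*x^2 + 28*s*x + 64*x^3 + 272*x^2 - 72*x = 64*x^3 + x^2*(40*s + 296) + x*(4*s^2 + 52*s + 160)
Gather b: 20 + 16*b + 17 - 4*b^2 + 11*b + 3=-4*b^2 + 27*b + 40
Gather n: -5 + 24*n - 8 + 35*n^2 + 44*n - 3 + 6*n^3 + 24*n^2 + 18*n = 6*n^3 + 59*n^2 + 86*n - 16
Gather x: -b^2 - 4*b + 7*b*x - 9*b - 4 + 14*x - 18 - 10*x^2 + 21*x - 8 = -b^2 - 13*b - 10*x^2 + x*(7*b + 35) - 30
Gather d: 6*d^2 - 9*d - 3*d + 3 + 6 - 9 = 6*d^2 - 12*d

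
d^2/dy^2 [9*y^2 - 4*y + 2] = 18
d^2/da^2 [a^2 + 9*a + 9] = 2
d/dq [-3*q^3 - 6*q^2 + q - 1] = -9*q^2 - 12*q + 1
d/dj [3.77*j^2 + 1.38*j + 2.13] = 7.54*j + 1.38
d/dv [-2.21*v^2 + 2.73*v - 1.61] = 2.73 - 4.42*v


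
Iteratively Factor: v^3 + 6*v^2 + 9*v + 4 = (v + 4)*(v^2 + 2*v + 1) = (v + 1)*(v + 4)*(v + 1)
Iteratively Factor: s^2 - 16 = (s - 4)*(s + 4)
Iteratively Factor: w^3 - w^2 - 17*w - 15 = (w + 1)*(w^2 - 2*w - 15) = (w - 5)*(w + 1)*(w + 3)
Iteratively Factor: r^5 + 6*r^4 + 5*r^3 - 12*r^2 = (r - 1)*(r^4 + 7*r^3 + 12*r^2) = (r - 1)*(r + 4)*(r^3 + 3*r^2) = (r - 1)*(r + 3)*(r + 4)*(r^2) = r*(r - 1)*(r + 3)*(r + 4)*(r)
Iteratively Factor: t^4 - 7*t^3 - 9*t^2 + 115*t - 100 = (t + 4)*(t^3 - 11*t^2 + 35*t - 25) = (t - 5)*(t + 4)*(t^2 - 6*t + 5) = (t - 5)^2*(t + 4)*(t - 1)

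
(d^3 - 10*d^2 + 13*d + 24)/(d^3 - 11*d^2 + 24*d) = (d + 1)/d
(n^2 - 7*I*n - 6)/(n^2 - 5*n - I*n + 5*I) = (n - 6*I)/(n - 5)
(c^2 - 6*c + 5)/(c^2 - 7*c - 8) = (-c^2 + 6*c - 5)/(-c^2 + 7*c + 8)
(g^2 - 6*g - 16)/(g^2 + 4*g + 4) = (g - 8)/(g + 2)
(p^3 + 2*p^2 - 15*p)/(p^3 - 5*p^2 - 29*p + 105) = p/(p - 7)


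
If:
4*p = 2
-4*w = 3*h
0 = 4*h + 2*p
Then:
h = -1/4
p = 1/2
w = 3/16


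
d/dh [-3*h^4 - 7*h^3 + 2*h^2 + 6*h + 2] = -12*h^3 - 21*h^2 + 4*h + 6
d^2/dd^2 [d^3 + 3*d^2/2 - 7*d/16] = 6*d + 3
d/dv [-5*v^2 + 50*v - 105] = 50 - 10*v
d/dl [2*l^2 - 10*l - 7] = 4*l - 10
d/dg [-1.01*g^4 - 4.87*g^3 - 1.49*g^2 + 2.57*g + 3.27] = -4.04*g^3 - 14.61*g^2 - 2.98*g + 2.57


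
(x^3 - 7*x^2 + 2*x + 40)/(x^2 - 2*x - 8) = x - 5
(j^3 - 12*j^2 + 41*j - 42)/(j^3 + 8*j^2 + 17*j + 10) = (j^3 - 12*j^2 + 41*j - 42)/(j^3 + 8*j^2 + 17*j + 10)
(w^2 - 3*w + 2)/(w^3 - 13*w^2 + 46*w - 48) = (w - 1)/(w^2 - 11*w + 24)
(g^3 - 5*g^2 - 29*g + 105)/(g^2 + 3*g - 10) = (g^2 - 10*g + 21)/(g - 2)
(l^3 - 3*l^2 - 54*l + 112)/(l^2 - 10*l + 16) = l + 7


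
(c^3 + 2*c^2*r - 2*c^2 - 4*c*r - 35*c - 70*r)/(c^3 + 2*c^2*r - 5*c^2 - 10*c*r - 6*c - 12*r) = (c^2 - 2*c - 35)/(c^2 - 5*c - 6)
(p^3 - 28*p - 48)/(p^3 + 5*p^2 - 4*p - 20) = (p^2 - 2*p - 24)/(p^2 + 3*p - 10)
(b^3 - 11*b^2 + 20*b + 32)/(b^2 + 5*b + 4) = (b^2 - 12*b + 32)/(b + 4)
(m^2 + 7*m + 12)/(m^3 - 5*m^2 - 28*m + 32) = (m + 3)/(m^2 - 9*m + 8)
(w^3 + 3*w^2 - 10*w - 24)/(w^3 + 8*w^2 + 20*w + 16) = (w - 3)/(w + 2)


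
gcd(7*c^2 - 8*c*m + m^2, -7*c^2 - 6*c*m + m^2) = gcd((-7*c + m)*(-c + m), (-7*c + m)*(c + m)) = 7*c - m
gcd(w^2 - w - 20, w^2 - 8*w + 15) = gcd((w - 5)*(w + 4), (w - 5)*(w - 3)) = w - 5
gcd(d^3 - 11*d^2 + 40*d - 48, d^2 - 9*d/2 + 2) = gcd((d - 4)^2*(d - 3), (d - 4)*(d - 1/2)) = d - 4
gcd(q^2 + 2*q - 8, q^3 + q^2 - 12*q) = q + 4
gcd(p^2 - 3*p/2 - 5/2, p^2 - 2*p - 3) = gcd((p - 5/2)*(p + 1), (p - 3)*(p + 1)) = p + 1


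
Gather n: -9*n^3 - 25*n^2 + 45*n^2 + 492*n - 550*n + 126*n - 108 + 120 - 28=-9*n^3 + 20*n^2 + 68*n - 16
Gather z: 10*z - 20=10*z - 20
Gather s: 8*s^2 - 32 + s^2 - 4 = 9*s^2 - 36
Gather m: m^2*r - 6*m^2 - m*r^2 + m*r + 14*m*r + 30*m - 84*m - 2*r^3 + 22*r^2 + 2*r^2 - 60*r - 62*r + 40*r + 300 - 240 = m^2*(r - 6) + m*(-r^2 + 15*r - 54) - 2*r^3 + 24*r^2 - 82*r + 60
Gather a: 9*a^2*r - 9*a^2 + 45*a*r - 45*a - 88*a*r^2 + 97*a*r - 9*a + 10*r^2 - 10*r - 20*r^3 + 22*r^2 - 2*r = a^2*(9*r - 9) + a*(-88*r^2 + 142*r - 54) - 20*r^3 + 32*r^2 - 12*r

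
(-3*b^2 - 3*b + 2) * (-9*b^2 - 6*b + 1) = 27*b^4 + 45*b^3 - 3*b^2 - 15*b + 2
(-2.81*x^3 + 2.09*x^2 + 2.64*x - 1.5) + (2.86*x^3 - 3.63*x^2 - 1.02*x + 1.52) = 0.0499999999999998*x^3 - 1.54*x^2 + 1.62*x + 0.02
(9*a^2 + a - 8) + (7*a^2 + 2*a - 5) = 16*a^2 + 3*a - 13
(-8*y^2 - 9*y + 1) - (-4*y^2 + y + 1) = -4*y^2 - 10*y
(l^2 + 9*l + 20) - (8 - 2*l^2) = 3*l^2 + 9*l + 12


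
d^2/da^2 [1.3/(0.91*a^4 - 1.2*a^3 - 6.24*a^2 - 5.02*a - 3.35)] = ((-14.196*a^2 + 9.36*a + 16.224)*(-0.91*a^4 + 1.2*a^3 + 6.24*a^2 + 5.02*a + 3.35) - 1.3*(-7.28*a^3 + 7.2*a^2 + 24.96*a + 10.04)*(-3.64*a^3 + 3.6*a^2 + 12.48*a + 5.02))/(-0.91*a^4 + 1.2*a^3 + 6.24*a^2 + 5.02*a + 3.35)^3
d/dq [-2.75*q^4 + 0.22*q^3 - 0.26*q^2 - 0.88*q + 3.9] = -11.0*q^3 + 0.66*q^2 - 0.52*q - 0.88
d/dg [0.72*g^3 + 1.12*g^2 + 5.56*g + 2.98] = 2.16*g^2 + 2.24*g + 5.56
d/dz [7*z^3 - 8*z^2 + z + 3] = 21*z^2 - 16*z + 1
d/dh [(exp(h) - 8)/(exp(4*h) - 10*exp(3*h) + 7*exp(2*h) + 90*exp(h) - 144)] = (-3*exp(2*h) + 4*exp(h) + 9)*exp(h)/(exp(6*h) - 4*exp(5*h) - 14*exp(4*h) + 72*exp(3*h) + 9*exp(2*h) - 324*exp(h) + 324)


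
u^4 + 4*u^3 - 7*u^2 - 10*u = u*(u - 2)*(u + 1)*(u + 5)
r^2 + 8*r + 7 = (r + 1)*(r + 7)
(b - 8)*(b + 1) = b^2 - 7*b - 8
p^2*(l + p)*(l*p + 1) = l^2*p^3 + l*p^4 + l*p^2 + p^3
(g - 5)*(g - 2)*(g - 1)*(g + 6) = g^4 - 2*g^3 - 31*g^2 + 92*g - 60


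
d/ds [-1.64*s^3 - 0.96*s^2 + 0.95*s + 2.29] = -4.92*s^2 - 1.92*s + 0.95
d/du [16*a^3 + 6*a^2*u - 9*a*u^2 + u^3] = 6*a^2 - 18*a*u + 3*u^2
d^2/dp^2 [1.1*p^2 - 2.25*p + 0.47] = 2.20000000000000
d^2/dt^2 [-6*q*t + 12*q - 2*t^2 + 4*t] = -4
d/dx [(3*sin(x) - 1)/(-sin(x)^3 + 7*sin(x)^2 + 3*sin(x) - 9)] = (6*sin(x)^3 - 24*sin(x)^2 + 14*sin(x) - 24)*cos(x)/(sin(x)^3 - 7*sin(x)^2 - 3*sin(x) + 9)^2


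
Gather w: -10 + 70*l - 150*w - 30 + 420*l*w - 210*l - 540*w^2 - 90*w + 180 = -140*l - 540*w^2 + w*(420*l - 240) + 140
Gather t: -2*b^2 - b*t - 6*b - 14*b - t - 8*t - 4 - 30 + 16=-2*b^2 - 20*b + t*(-b - 9) - 18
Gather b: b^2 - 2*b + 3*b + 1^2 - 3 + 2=b^2 + b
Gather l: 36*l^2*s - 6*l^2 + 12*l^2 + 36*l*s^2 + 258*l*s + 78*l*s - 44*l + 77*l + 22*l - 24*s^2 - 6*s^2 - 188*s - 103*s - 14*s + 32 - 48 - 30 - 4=l^2*(36*s + 6) + l*(36*s^2 + 336*s + 55) - 30*s^2 - 305*s - 50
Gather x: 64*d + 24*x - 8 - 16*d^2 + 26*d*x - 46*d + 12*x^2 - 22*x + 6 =-16*d^2 + 18*d + 12*x^2 + x*(26*d + 2) - 2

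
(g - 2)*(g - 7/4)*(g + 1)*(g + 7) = g^4 + 17*g^3/4 - 39*g^2/2 + 7*g/4 + 49/2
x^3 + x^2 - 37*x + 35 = (x - 5)*(x - 1)*(x + 7)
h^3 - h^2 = h^2*(h - 1)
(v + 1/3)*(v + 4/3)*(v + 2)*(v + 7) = v^4 + 32*v^3/3 + 265*v^2/9 + 82*v/3 + 56/9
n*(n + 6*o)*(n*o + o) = n^3*o + 6*n^2*o^2 + n^2*o + 6*n*o^2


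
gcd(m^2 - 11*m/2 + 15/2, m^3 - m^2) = 1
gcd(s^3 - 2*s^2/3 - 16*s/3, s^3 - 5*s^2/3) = s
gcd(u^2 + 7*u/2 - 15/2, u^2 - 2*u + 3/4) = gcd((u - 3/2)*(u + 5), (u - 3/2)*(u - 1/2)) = u - 3/2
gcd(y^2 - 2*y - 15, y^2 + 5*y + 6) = y + 3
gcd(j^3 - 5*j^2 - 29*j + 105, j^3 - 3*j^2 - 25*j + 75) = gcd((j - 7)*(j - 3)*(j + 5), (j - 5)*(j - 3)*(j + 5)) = j^2 + 2*j - 15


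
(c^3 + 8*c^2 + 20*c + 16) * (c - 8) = c^4 - 44*c^2 - 144*c - 128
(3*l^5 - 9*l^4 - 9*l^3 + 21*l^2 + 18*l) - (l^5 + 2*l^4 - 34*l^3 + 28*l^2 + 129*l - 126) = 2*l^5 - 11*l^4 + 25*l^3 - 7*l^2 - 111*l + 126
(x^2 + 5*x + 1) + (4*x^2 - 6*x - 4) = 5*x^2 - x - 3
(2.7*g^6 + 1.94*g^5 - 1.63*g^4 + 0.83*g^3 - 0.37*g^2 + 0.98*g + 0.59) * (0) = 0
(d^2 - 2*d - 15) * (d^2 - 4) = d^4 - 2*d^3 - 19*d^2 + 8*d + 60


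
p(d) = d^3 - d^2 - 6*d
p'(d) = 3*d^2 - 2*d - 6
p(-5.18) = -134.74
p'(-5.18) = 84.86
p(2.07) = -7.84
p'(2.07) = 2.71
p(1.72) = -8.19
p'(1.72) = -0.56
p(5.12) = 77.28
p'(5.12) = 62.40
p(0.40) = -2.50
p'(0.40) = -6.32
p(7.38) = 303.20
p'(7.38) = 142.63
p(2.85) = -2.07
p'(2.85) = 12.67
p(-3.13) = -21.68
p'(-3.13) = 29.65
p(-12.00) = -1800.00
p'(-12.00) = 450.00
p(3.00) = 0.00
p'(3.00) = 15.00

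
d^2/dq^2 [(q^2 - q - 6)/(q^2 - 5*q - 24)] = 4*(2*q^3 + 27*q^2 + 9*q + 201)/(q^6 - 15*q^5 + 3*q^4 + 595*q^3 - 72*q^2 - 8640*q - 13824)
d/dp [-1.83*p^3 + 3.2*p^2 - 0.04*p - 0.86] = -5.49*p^2 + 6.4*p - 0.04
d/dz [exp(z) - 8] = exp(z)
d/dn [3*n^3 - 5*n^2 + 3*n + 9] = 9*n^2 - 10*n + 3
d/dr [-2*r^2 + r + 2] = 1 - 4*r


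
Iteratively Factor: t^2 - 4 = (t + 2)*(t - 2)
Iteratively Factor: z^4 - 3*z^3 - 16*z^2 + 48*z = (z)*(z^3 - 3*z^2 - 16*z + 48) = z*(z + 4)*(z^2 - 7*z + 12) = z*(z - 4)*(z + 4)*(z - 3)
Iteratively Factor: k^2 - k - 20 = (k - 5)*(k + 4)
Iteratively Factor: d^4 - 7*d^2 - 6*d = (d + 2)*(d^3 - 2*d^2 - 3*d) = d*(d + 2)*(d^2 - 2*d - 3) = d*(d + 1)*(d + 2)*(d - 3)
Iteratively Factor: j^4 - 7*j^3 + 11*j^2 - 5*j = (j - 1)*(j^3 - 6*j^2 + 5*j) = (j - 1)^2*(j^2 - 5*j) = (j - 5)*(j - 1)^2*(j)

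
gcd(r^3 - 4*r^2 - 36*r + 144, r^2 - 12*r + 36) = r - 6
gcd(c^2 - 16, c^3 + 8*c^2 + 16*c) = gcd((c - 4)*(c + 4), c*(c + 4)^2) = c + 4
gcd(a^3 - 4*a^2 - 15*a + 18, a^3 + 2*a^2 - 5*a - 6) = a + 3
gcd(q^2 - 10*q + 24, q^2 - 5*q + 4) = q - 4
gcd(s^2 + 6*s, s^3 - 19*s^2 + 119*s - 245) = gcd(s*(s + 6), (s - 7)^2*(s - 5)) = 1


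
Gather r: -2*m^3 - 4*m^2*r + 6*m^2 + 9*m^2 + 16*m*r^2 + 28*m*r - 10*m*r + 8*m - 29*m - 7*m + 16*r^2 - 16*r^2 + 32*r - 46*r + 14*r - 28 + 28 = -2*m^3 + 15*m^2 + 16*m*r^2 - 28*m + r*(-4*m^2 + 18*m)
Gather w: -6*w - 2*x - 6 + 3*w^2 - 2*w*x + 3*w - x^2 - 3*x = 3*w^2 + w*(-2*x - 3) - x^2 - 5*x - 6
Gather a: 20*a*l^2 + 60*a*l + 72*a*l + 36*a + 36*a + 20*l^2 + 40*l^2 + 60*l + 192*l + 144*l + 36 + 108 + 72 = a*(20*l^2 + 132*l + 72) + 60*l^2 + 396*l + 216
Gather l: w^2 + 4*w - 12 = w^2 + 4*w - 12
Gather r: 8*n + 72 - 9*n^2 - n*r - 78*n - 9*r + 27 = -9*n^2 - 70*n + r*(-n - 9) + 99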